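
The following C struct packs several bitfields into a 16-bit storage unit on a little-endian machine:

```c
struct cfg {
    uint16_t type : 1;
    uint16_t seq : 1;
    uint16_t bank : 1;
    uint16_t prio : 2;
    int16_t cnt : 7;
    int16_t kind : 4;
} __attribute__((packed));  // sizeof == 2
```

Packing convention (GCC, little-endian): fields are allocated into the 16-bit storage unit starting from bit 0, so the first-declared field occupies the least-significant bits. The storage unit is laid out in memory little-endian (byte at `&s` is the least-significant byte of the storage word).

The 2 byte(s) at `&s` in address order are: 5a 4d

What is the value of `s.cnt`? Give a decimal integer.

[0]=0x5a [1]=0x4d (little-endian) → word 0x4d5a
type:1 @ bit 0 → (0x4d5a>>0)&0x1 = 0x0
seq:1 @ bit 1 → (0x4d5a>>1)&0x1 = 0x1
bank:1 @ bit 2 → (0x4d5a>>2)&0x1 = 0x0
prio:2 @ bit 3 → (0x4d5a>>3)&0x3 = 0x3
cnt:7 @ bit 5 → (0x4d5a>>5)&0x7f = 0x6a  ←
kind:4 @ bit 12 → (0x4d5a>>12)&0xf = 0x4
cnt signed 7b, MSB=1: 106 - 128 = -22

-22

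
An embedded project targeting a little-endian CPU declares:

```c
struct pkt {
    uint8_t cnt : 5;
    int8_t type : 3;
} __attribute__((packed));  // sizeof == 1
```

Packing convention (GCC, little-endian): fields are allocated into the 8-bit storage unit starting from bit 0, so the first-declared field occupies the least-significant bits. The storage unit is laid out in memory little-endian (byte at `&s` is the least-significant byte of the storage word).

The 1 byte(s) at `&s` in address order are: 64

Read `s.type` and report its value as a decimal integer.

3

[0]=0x64 (little-endian) → word 0x64
cnt:5 @ bit 0 → (0x64>>0)&0x1f = 0x4
type:3 @ bit 5 → (0x64>>5)&0x7 = 0x3  ←
type signed 3b, MSB=0: value = 3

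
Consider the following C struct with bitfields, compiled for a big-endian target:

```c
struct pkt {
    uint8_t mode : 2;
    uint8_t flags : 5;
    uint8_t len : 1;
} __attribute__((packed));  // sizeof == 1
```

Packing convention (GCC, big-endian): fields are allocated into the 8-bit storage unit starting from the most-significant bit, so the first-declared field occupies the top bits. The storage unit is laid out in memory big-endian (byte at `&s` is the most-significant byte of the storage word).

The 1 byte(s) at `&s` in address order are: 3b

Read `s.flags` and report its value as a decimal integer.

29

[0]=0x3b (big-endian) → word 0x3b
mode:2 @ bit 6 → (0x3b>>6)&0x3 = 0x0
flags:5 @ bit 1 → (0x3b>>1)&0x1f = 0x1d  ←
len:1 @ bit 0 → (0x3b>>0)&0x1 = 0x1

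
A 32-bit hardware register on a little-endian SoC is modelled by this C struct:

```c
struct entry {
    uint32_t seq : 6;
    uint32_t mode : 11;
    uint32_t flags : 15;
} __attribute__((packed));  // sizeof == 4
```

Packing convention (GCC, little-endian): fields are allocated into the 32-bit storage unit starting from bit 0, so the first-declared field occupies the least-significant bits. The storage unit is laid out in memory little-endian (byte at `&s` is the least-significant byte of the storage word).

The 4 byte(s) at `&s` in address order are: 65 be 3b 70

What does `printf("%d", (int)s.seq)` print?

37

[0]=0x65 [1]=0xbe [2]=0x3b [3]=0x70 (little-endian) → word 0x703bbe65
seq:6 @ bit 0 → (0x703bbe65>>0)&0x3f = 0x25  ←
mode:11 @ bit 6 → (0x703bbe65>>6)&0x7ff = 0x6f9
flags:15 @ bit 17 → (0x703bbe65>>17)&0x7fff = 0x381d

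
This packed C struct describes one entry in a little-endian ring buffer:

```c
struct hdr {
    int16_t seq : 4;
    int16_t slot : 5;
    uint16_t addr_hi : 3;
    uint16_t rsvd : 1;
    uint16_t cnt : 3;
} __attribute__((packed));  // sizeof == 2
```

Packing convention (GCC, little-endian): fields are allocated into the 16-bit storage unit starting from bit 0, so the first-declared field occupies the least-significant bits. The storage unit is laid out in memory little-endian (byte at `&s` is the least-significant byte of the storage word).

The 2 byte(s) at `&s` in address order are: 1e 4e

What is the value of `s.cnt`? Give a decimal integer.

[0]=0x1e [1]=0x4e (little-endian) → word 0x4e1e
seq [0+:4] = (word>>0) & 0xf = 14
slot [4+:5] = (word>>4) & 0x1f = 1
addr_hi [9+:3] = (word>>9) & 0x7 = 7
rsvd [12+:1] = (word>>12) & 0x1 = 0
cnt [13+:3] = (word>>13) & 0x7 = 2  ←

2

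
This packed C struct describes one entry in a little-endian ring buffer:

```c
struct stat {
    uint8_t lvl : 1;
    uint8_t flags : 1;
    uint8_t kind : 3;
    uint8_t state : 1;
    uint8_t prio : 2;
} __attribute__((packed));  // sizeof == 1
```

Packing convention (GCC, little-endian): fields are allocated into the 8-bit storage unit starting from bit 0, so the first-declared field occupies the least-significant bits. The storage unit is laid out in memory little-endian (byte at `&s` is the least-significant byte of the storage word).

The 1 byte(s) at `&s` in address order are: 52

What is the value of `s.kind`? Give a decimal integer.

4

[0]=0x52 (little-endian) → word 0x52
lvl:1 @ bit 0 → (0x52>>0)&0x1 = 0x0
flags:1 @ bit 1 → (0x52>>1)&0x1 = 0x1
kind:3 @ bit 2 → (0x52>>2)&0x7 = 0x4  ←
state:1 @ bit 5 → (0x52>>5)&0x1 = 0x0
prio:2 @ bit 6 → (0x52>>6)&0x3 = 0x1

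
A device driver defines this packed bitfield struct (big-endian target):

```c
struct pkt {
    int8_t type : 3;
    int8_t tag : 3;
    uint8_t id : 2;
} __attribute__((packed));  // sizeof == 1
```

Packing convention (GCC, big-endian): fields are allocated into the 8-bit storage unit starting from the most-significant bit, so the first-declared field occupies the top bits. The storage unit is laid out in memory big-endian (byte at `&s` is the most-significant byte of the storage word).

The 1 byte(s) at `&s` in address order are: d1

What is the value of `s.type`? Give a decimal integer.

-2

[0]=0xd1 (big-endian) → word 0xd1
type:3 @ bit 5 → (0xd1>>5)&0x7 = 0x6  ←
tag:3 @ bit 2 → (0xd1>>2)&0x7 = 0x4
id:2 @ bit 0 → (0xd1>>0)&0x3 = 0x1
type signed 3b, MSB=1: 6 - 8 = -2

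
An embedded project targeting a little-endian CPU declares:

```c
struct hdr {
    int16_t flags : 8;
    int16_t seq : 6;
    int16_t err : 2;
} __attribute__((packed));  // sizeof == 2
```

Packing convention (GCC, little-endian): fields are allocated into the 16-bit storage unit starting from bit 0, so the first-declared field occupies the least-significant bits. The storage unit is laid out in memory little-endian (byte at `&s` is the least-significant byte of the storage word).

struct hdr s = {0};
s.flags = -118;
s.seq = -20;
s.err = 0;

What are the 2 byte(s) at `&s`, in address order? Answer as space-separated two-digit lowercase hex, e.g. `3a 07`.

8a 2c

flags:8 = -118 → 0x8a << 0 → word 0x008a
seq:6 = -20 → 0x2c << 8 → word 0x2c8a
err:2 = 0 → 0x0 << 14 → word 0x2c8a
word = 0x2c8a → little-endian bytes:
  [0]=0x8a  [1]=0x2c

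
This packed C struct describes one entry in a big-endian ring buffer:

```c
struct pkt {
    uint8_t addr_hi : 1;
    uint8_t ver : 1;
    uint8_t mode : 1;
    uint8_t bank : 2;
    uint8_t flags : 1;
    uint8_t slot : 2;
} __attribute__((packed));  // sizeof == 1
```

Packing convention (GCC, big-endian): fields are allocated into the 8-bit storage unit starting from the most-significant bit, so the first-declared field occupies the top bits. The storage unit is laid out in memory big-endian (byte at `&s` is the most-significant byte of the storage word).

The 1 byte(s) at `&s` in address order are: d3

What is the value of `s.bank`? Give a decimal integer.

[0]=0xd3 (big-endian) → word 0xd3
addr_hi [7+:1] = (word>>7) & 0x1 = 1
ver [6+:1] = (word>>6) & 0x1 = 1
mode [5+:1] = (word>>5) & 0x1 = 0
bank [3+:2] = (word>>3) & 0x3 = 2  ←
flags [2+:1] = (word>>2) & 0x1 = 0
slot [0+:2] = (word>>0) & 0x3 = 3

2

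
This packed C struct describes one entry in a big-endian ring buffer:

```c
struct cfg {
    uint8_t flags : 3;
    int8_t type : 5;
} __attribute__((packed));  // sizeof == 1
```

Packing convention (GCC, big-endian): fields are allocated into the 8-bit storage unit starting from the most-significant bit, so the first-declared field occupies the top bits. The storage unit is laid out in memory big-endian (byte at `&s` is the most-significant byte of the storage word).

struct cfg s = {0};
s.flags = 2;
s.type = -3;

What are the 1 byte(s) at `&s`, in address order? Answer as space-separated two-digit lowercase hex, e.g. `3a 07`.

[5+:3] flags=2 & 0x7 = 0x2; word=0x40
[0+:5] type=-3 & 0x1f = 0x1d; word=0x5d
word = 0x5d → big-endian bytes:
  [0]=0x5d

5d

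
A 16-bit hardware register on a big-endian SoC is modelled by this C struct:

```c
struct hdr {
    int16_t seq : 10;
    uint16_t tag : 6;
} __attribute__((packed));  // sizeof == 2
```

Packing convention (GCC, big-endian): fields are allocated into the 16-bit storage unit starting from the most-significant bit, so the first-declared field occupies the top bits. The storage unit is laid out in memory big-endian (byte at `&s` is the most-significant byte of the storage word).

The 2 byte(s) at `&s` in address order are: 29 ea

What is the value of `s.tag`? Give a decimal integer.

[0]=0x29 [1]=0xea (big-endian) → word 0x29ea
seq:10 @ bit 6 → (0x29ea>>6)&0x3ff = 0xa7
tag:6 @ bit 0 → (0x29ea>>0)&0x3f = 0x2a  ←

42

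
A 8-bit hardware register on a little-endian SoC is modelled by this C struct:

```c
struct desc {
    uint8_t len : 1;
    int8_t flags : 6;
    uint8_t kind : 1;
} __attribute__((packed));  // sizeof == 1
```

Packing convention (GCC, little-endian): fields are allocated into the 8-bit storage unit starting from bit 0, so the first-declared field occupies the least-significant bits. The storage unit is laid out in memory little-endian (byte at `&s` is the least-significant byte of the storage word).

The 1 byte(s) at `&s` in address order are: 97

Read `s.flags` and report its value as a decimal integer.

[0]=0x97 (little-endian) → word 0x97
len:1 @ bit 0 → (0x97>>0)&0x1 = 0x1
flags:6 @ bit 1 → (0x97>>1)&0x3f = 0xb  ←
kind:1 @ bit 7 → (0x97>>7)&0x1 = 0x1
flags signed 6b, MSB=0: value = 11

11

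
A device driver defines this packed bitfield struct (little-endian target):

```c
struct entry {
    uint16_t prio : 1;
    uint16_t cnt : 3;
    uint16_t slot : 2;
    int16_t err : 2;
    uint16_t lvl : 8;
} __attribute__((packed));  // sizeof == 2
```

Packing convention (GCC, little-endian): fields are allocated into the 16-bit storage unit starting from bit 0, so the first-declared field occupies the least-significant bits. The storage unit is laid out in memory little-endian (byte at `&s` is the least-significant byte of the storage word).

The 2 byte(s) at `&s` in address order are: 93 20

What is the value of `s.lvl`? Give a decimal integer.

[0]=0x93 [1]=0x20 (little-endian) → word 0x2093
prio:1 @ bit 0 → (0x2093>>0)&0x1 = 0x1
cnt:3 @ bit 1 → (0x2093>>1)&0x7 = 0x1
slot:2 @ bit 4 → (0x2093>>4)&0x3 = 0x1
err:2 @ bit 6 → (0x2093>>6)&0x3 = 0x2
lvl:8 @ bit 8 → (0x2093>>8)&0xff = 0x20  ←

32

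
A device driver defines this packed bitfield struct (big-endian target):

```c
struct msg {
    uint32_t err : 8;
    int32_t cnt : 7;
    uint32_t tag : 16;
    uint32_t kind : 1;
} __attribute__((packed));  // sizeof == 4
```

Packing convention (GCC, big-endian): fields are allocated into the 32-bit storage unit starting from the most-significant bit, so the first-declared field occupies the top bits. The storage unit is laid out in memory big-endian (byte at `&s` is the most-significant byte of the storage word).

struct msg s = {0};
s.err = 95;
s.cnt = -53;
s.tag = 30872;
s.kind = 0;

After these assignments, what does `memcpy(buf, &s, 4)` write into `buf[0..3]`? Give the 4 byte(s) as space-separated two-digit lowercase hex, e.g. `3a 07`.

err (8b) val=95 bits=0x5f at bit 24: 0x5f000000
cnt (7b) val=-53 bits=0x4b at bit 17: 0x5f960000
tag (16b) val=30872 bits=0x7898 at bit 1: 0x5f96f130
kind (1b) val=0 bits=0x0 at bit 0: 0x5f96f130
word = 0x5f96f130 → big-endian bytes:
  [0]=0x5f  [1]=0x96  [2]=0xf1  [3]=0x30

5f 96 f1 30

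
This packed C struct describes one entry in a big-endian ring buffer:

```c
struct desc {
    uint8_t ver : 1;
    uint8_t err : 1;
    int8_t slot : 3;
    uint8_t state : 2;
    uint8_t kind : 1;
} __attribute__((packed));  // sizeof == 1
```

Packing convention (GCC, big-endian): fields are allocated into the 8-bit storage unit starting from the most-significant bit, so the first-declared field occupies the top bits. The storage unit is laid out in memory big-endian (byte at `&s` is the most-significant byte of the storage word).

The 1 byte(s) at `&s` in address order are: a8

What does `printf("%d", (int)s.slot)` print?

[0]=0xa8 (big-endian) → word 0xa8
ver:1 @ bit 7 → (0xa8>>7)&0x1 = 0x1
err:1 @ bit 6 → (0xa8>>6)&0x1 = 0x0
slot:3 @ bit 3 → (0xa8>>3)&0x7 = 0x5  ←
state:2 @ bit 1 → (0xa8>>1)&0x3 = 0x0
kind:1 @ bit 0 → (0xa8>>0)&0x1 = 0x0
slot signed 3b, MSB=1: 5 - 8 = -3

-3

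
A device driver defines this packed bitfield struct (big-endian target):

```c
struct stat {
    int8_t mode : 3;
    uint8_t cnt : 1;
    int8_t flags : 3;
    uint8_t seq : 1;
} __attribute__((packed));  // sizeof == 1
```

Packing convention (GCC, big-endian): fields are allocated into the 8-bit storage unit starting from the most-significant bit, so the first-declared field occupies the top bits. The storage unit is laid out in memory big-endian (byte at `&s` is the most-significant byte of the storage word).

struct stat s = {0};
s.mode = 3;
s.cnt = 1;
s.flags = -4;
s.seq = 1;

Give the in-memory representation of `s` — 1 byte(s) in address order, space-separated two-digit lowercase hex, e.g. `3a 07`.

79

mode:3 = 3 → 0x3 << 5 → word 0x60
cnt:1 = 1 → 0x1 << 4 → word 0x70
flags:3 = -4 → 0x4 << 1 → word 0x78
seq:1 = 1 → 0x1 << 0 → word 0x79
word = 0x79 → big-endian bytes:
  [0]=0x79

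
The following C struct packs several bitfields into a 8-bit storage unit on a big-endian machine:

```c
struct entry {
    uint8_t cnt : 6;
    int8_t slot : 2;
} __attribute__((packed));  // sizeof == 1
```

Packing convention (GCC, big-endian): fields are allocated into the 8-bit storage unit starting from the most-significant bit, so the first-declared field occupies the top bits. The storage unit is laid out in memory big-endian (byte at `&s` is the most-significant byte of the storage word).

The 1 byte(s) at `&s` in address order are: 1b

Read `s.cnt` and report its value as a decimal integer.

[0]=0x1b (big-endian) → word 0x1b
cnt:6 @ bit 2 → (0x1b>>2)&0x3f = 0x6  ←
slot:2 @ bit 0 → (0x1b>>0)&0x3 = 0x3

6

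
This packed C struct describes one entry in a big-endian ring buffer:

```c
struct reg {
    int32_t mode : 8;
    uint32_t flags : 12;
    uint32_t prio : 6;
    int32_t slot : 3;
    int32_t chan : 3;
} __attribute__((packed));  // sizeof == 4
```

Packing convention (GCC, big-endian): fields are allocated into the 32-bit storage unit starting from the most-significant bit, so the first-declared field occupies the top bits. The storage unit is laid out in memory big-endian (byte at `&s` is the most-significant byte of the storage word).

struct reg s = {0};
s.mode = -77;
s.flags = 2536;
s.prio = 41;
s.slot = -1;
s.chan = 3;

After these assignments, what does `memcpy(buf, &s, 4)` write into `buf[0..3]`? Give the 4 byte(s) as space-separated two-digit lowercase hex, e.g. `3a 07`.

b3 9e 8a 7b

mode:8 = -77 → 0xb3 << 24 → word 0xb3000000
flags:12 = 2536 → 0x9e8 << 12 → word 0xb39e8000
prio:6 = 41 → 0x29 << 6 → word 0xb39e8a40
slot:3 = -1 → 0x7 << 3 → word 0xb39e8a78
chan:3 = 3 → 0x3 << 0 → word 0xb39e8a7b
word = 0xb39e8a7b → big-endian bytes:
  [0]=0xb3  [1]=0x9e  [2]=0x8a  [3]=0x7b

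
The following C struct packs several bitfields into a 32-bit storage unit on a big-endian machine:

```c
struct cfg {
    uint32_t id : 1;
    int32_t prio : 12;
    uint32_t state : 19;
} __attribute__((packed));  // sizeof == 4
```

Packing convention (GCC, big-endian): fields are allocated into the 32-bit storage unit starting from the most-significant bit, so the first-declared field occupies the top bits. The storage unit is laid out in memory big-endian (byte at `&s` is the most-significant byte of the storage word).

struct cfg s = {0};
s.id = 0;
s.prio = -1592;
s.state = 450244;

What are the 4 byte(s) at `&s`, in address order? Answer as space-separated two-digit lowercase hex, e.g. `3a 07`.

[31+:1] id=0 & 0x1 = 0x0; word=0x00000000
[19+:12] prio=-1592 & 0xfff = 0x9c8; word=0x4e400000
[0+:19] state=450244 & 0x7ffff = 0x6dec4; word=0x4e46dec4
word = 0x4e46dec4 → big-endian bytes:
  [0]=0x4e  [1]=0x46  [2]=0xde  [3]=0xc4

4e 46 de c4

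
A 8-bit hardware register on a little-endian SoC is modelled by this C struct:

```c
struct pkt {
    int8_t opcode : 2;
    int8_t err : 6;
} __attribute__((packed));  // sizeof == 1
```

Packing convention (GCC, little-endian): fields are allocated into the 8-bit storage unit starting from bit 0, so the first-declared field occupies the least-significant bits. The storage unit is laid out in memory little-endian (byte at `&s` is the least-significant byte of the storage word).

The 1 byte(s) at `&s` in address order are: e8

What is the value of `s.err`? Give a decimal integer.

-6

[0]=0xe8 (little-endian) → word 0xe8
opcode:2 @ bit 0 → (0xe8>>0)&0x3 = 0x0
err:6 @ bit 2 → (0xe8>>2)&0x3f = 0x3a  ←
err signed 6b, MSB=1: 58 - 64 = -6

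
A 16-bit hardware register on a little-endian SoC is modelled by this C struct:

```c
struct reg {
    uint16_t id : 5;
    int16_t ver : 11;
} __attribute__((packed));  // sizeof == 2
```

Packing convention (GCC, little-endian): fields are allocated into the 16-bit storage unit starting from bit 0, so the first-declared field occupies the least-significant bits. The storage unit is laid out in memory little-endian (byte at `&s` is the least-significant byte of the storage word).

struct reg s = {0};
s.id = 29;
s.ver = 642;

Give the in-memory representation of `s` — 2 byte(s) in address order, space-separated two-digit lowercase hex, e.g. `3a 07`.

5d 50

id:5 = 29 → 0x1d << 0 → word 0x001d
ver:11 = 642 → 0x282 << 5 → word 0x505d
word = 0x505d → little-endian bytes:
  [0]=0x5d  [1]=0x50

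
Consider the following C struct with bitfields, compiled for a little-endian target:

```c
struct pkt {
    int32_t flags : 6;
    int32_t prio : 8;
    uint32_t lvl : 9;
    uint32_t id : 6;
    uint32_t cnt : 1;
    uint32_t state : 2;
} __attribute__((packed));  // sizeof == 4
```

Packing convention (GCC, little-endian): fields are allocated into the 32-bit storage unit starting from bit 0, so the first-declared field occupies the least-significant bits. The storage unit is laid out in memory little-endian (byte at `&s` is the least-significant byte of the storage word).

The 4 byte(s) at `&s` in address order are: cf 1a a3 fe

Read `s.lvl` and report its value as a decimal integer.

140

[0]=0xcf [1]=0x1a [2]=0xa3 [3]=0xfe (little-endian) → word 0xfea31acf
flags [0+:6] = (word>>0) & 0x3f = 15
prio [6+:8] = (word>>6) & 0xff = 107
lvl [14+:9] = (word>>14) & 0x1ff = 140  ←
id [23+:6] = (word>>23) & 0x3f = 61
cnt [29+:1] = (word>>29) & 0x1 = 1
state [30+:2] = (word>>30) & 0x3 = 3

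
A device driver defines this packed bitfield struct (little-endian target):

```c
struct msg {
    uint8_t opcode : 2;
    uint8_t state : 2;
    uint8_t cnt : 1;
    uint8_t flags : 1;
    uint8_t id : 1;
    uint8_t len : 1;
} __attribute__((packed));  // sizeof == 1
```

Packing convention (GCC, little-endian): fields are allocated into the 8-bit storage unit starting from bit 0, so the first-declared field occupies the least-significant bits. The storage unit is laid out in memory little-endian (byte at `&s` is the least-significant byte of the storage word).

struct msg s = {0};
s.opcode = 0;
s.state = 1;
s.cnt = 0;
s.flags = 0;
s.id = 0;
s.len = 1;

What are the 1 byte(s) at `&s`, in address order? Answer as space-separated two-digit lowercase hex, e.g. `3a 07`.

84

[0+:2] opcode=0 & 0x3 = 0x0; word=0x00
[2+:2] state=1 & 0x3 = 0x1; word=0x04
[4+:1] cnt=0 & 0x1 = 0x0; word=0x04
[5+:1] flags=0 & 0x1 = 0x0; word=0x04
[6+:1] id=0 & 0x1 = 0x0; word=0x04
[7+:1] len=1 & 0x1 = 0x1; word=0x84
word = 0x84 → little-endian bytes:
  [0]=0x84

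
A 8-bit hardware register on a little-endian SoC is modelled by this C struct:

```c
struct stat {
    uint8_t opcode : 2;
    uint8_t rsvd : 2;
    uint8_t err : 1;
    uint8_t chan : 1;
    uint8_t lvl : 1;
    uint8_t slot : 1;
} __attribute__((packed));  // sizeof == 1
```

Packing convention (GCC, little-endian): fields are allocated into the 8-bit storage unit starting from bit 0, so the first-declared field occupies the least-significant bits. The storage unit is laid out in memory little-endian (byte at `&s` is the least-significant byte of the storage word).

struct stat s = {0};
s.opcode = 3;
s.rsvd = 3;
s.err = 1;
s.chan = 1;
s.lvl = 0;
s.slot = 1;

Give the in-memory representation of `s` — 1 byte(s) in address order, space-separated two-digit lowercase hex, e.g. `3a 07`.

bf

[0+:2] opcode=3 & 0x3 = 0x3; word=0x03
[2+:2] rsvd=3 & 0x3 = 0x3; word=0x0f
[4+:1] err=1 & 0x1 = 0x1; word=0x1f
[5+:1] chan=1 & 0x1 = 0x1; word=0x3f
[6+:1] lvl=0 & 0x1 = 0x0; word=0x3f
[7+:1] slot=1 & 0x1 = 0x1; word=0xbf
word = 0xbf → little-endian bytes:
  [0]=0xbf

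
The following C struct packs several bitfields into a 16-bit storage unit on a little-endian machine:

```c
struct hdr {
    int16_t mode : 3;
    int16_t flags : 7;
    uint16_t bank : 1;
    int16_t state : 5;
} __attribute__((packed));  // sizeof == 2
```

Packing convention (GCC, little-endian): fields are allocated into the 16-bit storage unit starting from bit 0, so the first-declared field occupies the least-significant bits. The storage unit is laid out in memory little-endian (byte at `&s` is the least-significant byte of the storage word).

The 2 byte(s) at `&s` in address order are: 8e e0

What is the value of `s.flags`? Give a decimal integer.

17

[0]=0x8e [1]=0xe0 (little-endian) → word 0xe08e
mode:3 @ bit 0 → (0xe08e>>0)&0x7 = 0x6
flags:7 @ bit 3 → (0xe08e>>3)&0x7f = 0x11  ←
bank:1 @ bit 10 → (0xe08e>>10)&0x1 = 0x0
state:5 @ bit 11 → (0xe08e>>11)&0x1f = 0x1c
flags signed 7b, MSB=0: value = 17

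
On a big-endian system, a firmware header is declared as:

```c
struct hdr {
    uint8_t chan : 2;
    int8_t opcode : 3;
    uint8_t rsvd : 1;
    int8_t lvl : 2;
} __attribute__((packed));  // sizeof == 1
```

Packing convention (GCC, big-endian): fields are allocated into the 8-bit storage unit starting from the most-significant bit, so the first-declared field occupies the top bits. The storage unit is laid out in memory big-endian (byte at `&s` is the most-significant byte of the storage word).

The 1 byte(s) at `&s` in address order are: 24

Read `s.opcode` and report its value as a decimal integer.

-4

[0]=0x24 (big-endian) → word 0x24
chan:2 @ bit 6 → (0x24>>6)&0x3 = 0x0
opcode:3 @ bit 3 → (0x24>>3)&0x7 = 0x4  ←
rsvd:1 @ bit 2 → (0x24>>2)&0x1 = 0x1
lvl:2 @ bit 0 → (0x24>>0)&0x3 = 0x0
opcode signed 3b, MSB=1: 4 - 8 = -4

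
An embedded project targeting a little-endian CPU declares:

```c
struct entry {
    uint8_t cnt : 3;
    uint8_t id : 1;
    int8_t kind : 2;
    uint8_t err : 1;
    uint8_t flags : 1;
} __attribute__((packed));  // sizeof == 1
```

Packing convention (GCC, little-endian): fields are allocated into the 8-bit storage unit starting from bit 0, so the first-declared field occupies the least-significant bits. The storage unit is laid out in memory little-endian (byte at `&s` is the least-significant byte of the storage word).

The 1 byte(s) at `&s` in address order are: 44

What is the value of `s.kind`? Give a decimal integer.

[0]=0x44 (little-endian) → word 0x44
cnt [0+:3] = (word>>0) & 0x7 = 4
id [3+:1] = (word>>3) & 0x1 = 0
kind [4+:2] = (word>>4) & 0x3 = 0  ←
err [6+:1] = (word>>6) & 0x1 = 1
flags [7+:1] = (word>>7) & 0x1 = 0
kind signed 2b, MSB=0: value = 0

0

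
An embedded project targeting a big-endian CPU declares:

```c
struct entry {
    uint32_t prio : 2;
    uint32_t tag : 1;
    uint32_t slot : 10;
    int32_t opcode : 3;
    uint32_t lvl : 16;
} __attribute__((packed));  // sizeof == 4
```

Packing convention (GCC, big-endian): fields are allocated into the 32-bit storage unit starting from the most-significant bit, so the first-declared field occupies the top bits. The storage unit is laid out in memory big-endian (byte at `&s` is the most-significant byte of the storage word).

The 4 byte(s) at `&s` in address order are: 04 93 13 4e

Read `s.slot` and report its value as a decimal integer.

146

[0]=0x04 [1]=0x93 [2]=0x13 [3]=0x4e (big-endian) → word 0x0493134e
prio [30+:2] = (word>>30) & 0x3 = 0
tag [29+:1] = (word>>29) & 0x1 = 0
slot [19+:10] = (word>>19) & 0x3ff = 146  ←
opcode [16+:3] = (word>>16) & 0x7 = 3
lvl [0+:16] = (word>>0) & 0xffff = 4942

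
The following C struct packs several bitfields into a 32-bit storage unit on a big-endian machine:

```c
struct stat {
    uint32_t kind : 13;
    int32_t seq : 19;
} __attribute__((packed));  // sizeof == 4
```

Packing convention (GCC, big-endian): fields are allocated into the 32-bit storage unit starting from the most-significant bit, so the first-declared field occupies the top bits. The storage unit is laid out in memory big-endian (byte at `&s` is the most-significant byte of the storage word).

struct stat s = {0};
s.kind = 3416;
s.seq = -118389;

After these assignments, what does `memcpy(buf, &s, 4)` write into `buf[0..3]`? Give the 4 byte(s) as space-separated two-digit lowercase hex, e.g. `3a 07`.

6a c6 31 8b

kind (13b) val=3416 bits=0xd58 at bit 19: 0x6ac00000
seq (19b) val=-118389 bits=0x6318b at bit 0: 0x6ac6318b
word = 0x6ac6318b → big-endian bytes:
  [0]=0x6a  [1]=0xc6  [2]=0x31  [3]=0x8b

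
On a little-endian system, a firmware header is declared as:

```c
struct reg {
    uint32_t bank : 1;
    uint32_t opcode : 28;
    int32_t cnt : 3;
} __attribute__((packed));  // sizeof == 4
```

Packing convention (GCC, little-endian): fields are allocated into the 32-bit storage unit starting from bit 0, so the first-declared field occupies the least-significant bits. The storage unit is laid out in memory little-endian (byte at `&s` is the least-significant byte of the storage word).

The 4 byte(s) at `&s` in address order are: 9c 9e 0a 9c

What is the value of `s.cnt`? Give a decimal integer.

[0]=0x9c [1]=0x9e [2]=0x0a [3]=0x9c (little-endian) → word 0x9c0a9e9c
bank:1 @ bit 0 → (0x9c0a9e9c>>0)&0x1 = 0x0
opcode:28 @ bit 1 → (0x9c0a9e9c>>1)&0xfffffff = 0xe054f4e
cnt:3 @ bit 29 → (0x9c0a9e9c>>29)&0x7 = 0x4  ←
cnt signed 3b, MSB=1: 4 - 8 = -4

-4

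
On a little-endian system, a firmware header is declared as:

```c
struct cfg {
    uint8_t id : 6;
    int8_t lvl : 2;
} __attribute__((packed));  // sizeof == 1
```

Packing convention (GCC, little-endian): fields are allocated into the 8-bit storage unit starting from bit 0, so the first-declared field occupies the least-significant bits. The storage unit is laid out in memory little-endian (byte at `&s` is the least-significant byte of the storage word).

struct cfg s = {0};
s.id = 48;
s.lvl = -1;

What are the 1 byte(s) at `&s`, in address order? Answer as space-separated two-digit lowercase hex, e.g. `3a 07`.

id (6b) val=48 bits=0x30 at bit 0: 0x30
lvl (2b) val=-1 bits=0x3 at bit 6: 0xf0
word = 0xf0 → little-endian bytes:
  [0]=0xf0

f0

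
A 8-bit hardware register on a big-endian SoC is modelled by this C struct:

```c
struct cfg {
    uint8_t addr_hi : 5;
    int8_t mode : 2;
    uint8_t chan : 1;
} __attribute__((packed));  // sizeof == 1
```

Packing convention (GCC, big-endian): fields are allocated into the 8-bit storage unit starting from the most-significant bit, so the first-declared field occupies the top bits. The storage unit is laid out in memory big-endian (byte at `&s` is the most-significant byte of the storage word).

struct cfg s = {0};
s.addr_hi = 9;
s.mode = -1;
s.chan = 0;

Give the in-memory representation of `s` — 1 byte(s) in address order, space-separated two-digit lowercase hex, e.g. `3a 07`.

addr_hi:5 = 9 → 0x9 << 3 → word 0x48
mode:2 = -1 → 0x3 << 1 → word 0x4e
chan:1 = 0 → 0x0 << 0 → word 0x4e
word = 0x4e → big-endian bytes:
  [0]=0x4e

4e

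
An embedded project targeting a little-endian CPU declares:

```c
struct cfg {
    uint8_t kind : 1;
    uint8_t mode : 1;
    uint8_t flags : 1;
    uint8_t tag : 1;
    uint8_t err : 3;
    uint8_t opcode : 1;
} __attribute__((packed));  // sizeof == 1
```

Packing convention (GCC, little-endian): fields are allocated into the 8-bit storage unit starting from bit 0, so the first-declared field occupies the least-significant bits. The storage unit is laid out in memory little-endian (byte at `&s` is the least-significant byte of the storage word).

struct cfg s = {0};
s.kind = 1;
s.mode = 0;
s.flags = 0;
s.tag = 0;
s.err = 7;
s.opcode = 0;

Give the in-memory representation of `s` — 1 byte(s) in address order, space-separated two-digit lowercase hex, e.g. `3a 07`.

[0+:1] kind=1 & 0x1 = 0x1; word=0x01
[1+:1] mode=0 & 0x1 = 0x0; word=0x01
[2+:1] flags=0 & 0x1 = 0x0; word=0x01
[3+:1] tag=0 & 0x1 = 0x0; word=0x01
[4+:3] err=7 & 0x7 = 0x7; word=0x71
[7+:1] opcode=0 & 0x1 = 0x0; word=0x71
word = 0x71 → little-endian bytes:
  [0]=0x71

71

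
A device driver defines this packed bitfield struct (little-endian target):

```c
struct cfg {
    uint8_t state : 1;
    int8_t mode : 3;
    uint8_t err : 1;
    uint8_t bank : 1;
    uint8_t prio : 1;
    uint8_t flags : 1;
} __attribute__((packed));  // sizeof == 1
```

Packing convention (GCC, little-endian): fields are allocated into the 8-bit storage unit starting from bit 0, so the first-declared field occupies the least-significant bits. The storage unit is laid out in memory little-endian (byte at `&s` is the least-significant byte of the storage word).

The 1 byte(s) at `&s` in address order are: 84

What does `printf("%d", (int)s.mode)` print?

2

[0]=0x84 (little-endian) → word 0x84
state [0+:1] = (word>>0) & 0x1 = 0
mode [1+:3] = (word>>1) & 0x7 = 2  ←
err [4+:1] = (word>>4) & 0x1 = 0
bank [5+:1] = (word>>5) & 0x1 = 0
prio [6+:1] = (word>>6) & 0x1 = 0
flags [7+:1] = (word>>7) & 0x1 = 1
mode signed 3b, MSB=0: value = 2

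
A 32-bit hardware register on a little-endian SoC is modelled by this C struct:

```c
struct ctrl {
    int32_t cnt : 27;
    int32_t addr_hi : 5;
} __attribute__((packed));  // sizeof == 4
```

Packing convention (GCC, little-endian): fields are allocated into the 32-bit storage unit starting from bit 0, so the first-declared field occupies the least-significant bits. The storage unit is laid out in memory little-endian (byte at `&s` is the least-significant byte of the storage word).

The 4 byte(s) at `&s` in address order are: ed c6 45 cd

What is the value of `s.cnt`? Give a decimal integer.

-45758739

[0]=0xed [1]=0xc6 [2]=0x45 [3]=0xcd (little-endian) → word 0xcd45c6ed
cnt [0+:27] = (word>>0) & 0x7ffffff = 88458989  ←
addr_hi [27+:5] = (word>>27) & 0x1f = 25
cnt signed 27b, MSB=1: 88458989 - 134217728 = -45758739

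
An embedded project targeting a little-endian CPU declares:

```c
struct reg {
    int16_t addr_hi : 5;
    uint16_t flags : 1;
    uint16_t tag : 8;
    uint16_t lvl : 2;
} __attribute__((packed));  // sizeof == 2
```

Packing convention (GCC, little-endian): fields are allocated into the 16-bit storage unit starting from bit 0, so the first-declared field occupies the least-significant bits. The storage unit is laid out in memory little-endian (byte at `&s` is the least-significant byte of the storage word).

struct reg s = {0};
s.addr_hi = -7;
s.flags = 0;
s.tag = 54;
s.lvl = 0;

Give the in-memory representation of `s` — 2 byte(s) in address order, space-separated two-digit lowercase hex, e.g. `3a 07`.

addr_hi (5b) val=-7 bits=0x19 at bit 0: 0x0019
flags (1b) val=0 bits=0x0 at bit 5: 0x0019
tag (8b) val=54 bits=0x36 at bit 6: 0x0d99
lvl (2b) val=0 bits=0x0 at bit 14: 0x0d99
word = 0x0d99 → little-endian bytes:
  [0]=0x99  [1]=0x0d

99 0d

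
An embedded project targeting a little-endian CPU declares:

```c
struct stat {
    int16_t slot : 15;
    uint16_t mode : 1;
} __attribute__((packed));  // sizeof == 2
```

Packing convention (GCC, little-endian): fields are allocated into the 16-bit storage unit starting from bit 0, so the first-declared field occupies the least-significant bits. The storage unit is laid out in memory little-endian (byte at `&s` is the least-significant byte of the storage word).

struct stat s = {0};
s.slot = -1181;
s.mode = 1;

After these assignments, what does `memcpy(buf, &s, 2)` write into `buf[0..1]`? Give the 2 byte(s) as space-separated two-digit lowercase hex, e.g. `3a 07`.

slot:15 = -1181 → 0x7b63 << 0 → word 0x7b63
mode:1 = 1 → 0x1 << 15 → word 0xfb63
word = 0xfb63 → little-endian bytes:
  [0]=0x63  [1]=0xfb

63 fb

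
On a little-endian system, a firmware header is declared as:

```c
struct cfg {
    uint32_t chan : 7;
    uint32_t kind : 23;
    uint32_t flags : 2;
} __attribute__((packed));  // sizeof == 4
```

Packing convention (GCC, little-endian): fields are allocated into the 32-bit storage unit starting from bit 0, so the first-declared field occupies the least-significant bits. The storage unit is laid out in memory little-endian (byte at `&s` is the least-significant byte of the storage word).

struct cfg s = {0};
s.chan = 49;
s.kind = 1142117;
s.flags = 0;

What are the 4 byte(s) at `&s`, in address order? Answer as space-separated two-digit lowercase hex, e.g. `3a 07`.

chan (7b) val=49 bits=0x31 at bit 0: 0x00000031
kind (23b) val=1142117 bits=0x116d65 at bit 7: 0x08b6b2b1
flags (2b) val=0 bits=0x0 at bit 30: 0x08b6b2b1
word = 0x08b6b2b1 → little-endian bytes:
  [0]=0xb1  [1]=0xb2  [2]=0xb6  [3]=0x08

b1 b2 b6 08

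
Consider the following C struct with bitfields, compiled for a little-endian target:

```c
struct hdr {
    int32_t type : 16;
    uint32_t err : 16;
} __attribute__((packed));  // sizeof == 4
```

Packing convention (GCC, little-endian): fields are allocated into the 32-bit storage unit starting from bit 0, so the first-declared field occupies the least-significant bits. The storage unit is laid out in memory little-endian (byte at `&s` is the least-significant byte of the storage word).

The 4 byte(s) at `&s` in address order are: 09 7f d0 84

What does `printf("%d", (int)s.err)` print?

34000

[0]=0x09 [1]=0x7f [2]=0xd0 [3]=0x84 (little-endian) → word 0x84d07f09
type:16 @ bit 0 → (0x84d07f09>>0)&0xffff = 0x7f09
err:16 @ bit 16 → (0x84d07f09>>16)&0xffff = 0x84d0  ←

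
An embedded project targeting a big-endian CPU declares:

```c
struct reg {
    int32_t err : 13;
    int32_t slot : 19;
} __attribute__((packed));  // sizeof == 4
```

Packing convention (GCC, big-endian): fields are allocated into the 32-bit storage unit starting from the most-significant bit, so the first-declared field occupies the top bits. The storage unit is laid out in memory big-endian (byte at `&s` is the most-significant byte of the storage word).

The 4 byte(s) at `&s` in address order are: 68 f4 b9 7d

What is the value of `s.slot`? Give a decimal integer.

-214659

[0]=0x68 [1]=0xf4 [2]=0xb9 [3]=0x7d (big-endian) → word 0x68f4b97d
err [19+:13] = (word>>19) & 0x1fff = 3358
slot [0+:19] = (word>>0) & 0x7ffff = 309629  ←
slot signed 19b, MSB=1: 309629 - 524288 = -214659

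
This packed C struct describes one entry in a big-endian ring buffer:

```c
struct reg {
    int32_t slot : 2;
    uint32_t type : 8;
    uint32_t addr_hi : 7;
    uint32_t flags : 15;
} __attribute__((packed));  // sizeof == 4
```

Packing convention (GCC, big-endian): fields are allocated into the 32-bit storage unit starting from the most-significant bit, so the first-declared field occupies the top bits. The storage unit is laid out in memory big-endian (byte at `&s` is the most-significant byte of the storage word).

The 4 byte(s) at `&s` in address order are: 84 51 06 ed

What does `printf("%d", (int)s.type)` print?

17

[0]=0x84 [1]=0x51 [2]=0x06 [3]=0xed (big-endian) → word 0x845106ed
slot:2 @ bit 30 → (0x845106ed>>30)&0x3 = 0x2
type:8 @ bit 22 → (0x845106ed>>22)&0xff = 0x11  ←
addr_hi:7 @ bit 15 → (0x845106ed>>15)&0x7f = 0x22
flags:15 @ bit 0 → (0x845106ed>>0)&0x7fff = 0x6ed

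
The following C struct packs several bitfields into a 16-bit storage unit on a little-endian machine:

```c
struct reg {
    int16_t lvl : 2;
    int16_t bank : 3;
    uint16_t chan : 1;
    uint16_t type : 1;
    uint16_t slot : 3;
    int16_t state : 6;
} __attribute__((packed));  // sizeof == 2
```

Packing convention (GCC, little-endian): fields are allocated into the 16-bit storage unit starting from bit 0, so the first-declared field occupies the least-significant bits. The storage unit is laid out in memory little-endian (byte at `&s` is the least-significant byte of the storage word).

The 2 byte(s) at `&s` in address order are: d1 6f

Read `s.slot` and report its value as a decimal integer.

[0]=0xd1 [1]=0x6f (little-endian) → word 0x6fd1
lvl [0+:2] = (word>>0) & 0x3 = 1
bank [2+:3] = (word>>2) & 0x7 = 4
chan [5+:1] = (word>>5) & 0x1 = 0
type [6+:1] = (word>>6) & 0x1 = 1
slot [7+:3] = (word>>7) & 0x7 = 7  ←
state [10+:6] = (word>>10) & 0x3f = 27

7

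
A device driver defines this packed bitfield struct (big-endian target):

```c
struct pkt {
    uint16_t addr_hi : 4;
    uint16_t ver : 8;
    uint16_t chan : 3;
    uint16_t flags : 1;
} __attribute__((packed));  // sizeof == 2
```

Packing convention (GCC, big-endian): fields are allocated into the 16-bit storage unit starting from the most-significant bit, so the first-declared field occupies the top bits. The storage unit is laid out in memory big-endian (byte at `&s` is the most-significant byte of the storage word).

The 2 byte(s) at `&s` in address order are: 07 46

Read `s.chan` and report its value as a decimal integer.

3

[0]=0x07 [1]=0x46 (big-endian) → word 0x0746
addr_hi [12+:4] = (word>>12) & 0xf = 0
ver [4+:8] = (word>>4) & 0xff = 116
chan [1+:3] = (word>>1) & 0x7 = 3  ←
flags [0+:1] = (word>>0) & 0x1 = 0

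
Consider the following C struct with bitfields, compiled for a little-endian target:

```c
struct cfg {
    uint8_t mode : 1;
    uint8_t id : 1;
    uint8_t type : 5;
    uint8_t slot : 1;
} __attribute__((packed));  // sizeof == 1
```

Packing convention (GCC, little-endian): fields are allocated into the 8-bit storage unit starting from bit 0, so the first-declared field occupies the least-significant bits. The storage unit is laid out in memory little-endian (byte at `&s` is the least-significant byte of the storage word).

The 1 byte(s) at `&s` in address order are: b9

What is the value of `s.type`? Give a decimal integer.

[0]=0xb9 (little-endian) → word 0xb9
mode:1 @ bit 0 → (0xb9>>0)&0x1 = 0x1
id:1 @ bit 1 → (0xb9>>1)&0x1 = 0x0
type:5 @ bit 2 → (0xb9>>2)&0x1f = 0xe  ←
slot:1 @ bit 7 → (0xb9>>7)&0x1 = 0x1

14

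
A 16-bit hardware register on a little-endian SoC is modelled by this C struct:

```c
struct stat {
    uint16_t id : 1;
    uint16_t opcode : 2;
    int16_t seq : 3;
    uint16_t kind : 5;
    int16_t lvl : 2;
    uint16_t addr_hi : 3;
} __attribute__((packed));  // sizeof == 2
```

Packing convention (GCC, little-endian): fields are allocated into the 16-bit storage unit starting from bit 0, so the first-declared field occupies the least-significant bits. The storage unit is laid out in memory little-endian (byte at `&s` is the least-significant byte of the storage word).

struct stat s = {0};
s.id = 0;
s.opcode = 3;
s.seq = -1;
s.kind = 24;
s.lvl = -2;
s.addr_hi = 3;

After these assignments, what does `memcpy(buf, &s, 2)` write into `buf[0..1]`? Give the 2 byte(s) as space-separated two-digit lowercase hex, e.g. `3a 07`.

3e 76

id:1 = 0 → 0x0 << 0 → word 0x0000
opcode:2 = 3 → 0x3 << 1 → word 0x0006
seq:3 = -1 → 0x7 << 3 → word 0x003e
kind:5 = 24 → 0x18 << 6 → word 0x063e
lvl:2 = -2 → 0x2 << 11 → word 0x163e
addr_hi:3 = 3 → 0x3 << 13 → word 0x763e
word = 0x763e → little-endian bytes:
  [0]=0x3e  [1]=0x76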